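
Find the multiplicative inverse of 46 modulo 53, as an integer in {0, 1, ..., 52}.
46^(−1) ≡ 15 (mod 53)

Apply the extended Euclidean algorithm to (53, 46), tracking rows (r, s, t) with s·53 + t·46 = r. Each division r_prev = q·r_cur + r_new produces the new row as (previous row) − q·(current row):
  row A: (53, 1, 0)   [1·53 + 0·46 = 53]
  row B: (46, 0, 1)   [0·53 + 1·46 = 46]
  53 = 1·46 + 7   → row C = row A − 1·row B = (7, 1, −1)   [check: 1·53 − 1·46 = 7]
  46 = 6·7 + 4   → row D = row B − 6·row C = (4, −6, 7)   [check: −6·53 + 7·46 = 4]
  7 = 1·4 + 3   → row E = row C − 1·row D = (3, 7, −8)   [check: 7·53 − 8·46 = 3]
  4 = 1·3 + 1   → row F = row D − 1·row E = (1, −13, 15)   [check: −13·53 + 15·46 = 1]
  3 = 3·1 + 0   → remainder 0, stop. gcd = 1 (last nonzero row F).
The gcd is 1, so 46 is invertible mod 53. The last nonzero row gives −13·53 + 15·46 = 1, so t = 15. So 46^(−1) ≡ 15 (mod 53). Verify: 46 · 15 = 690 ≡ 1 (mod 53). ✓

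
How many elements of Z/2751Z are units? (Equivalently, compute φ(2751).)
Z/2751Z has φ(2751) = 1560 units

An element a ∈ Z/2751Z is a unit iff gcd(a, 2751) = 1, so the number of units is φ(2751). φ is multiplicative, with φ(p^e) = p^e − p^(e−1). Factorise 2751 = 3 · 7 · 131. Then
  φ(2751) = (3 − 1) · (7 − 1) · (131 − 1) = 2 · 6 · 130 = 1560.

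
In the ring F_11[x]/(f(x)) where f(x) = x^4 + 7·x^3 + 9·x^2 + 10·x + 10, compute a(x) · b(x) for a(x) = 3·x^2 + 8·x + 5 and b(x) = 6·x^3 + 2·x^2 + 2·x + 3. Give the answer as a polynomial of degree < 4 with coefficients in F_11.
Multiply as integer polynomials: a · b = 18·x^5 + 54·x^4 + 52·x^3 + 35·x^2 + 34·x + 15. Reducing coefficients mod 11: a · b ≡ 7·x^5 + 10·x^4 + 8·x^3 + 2·x^2 + x + 4. Now divide by f(x) = x^4 + 7·x^3 + 9·x^2 + 10·x + 10 in F_11[x], eliminating the leading term at each step:
  leading term 7·x^5: subtract (7·x)·f(x) = 7·x^5 + 5·x^4 + 8·x^3 + 4·x^2 + 4·x, leaving 5·x^4 + 9·x^2 + 8·x + 4 (coefficients mod 11)
  leading term 5·x^4: subtract (5)·f(x) = 5·x^4 + 2·x^3 + x^2 + 6·x + 6, leaving 9·x^3 + 8·x^2 + 2·x + 9 (coefficients mod 11)
The degree is now < 4, so this is the remainder. Hence a · b ≡ 9·x^3 + 8·x^2 + 2·x + 9 in F_11[x]/(f).

Final answer: a · b ≡ 9·x^3 + 8·x^2 + 2·x + 9 (mod f(x))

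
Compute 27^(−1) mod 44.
Apply the extended Euclidean algorithm to (44, 27), tracking rows (r, s, t) with s·44 + t·27 = r. Each division r_prev = q·r_cur + r_new produces the new row as (previous row) − q·(current row):
  row A: (44, 1, 0)   [1·44 + 0·27 = 44]
  row B: (27, 0, 1)   [0·44 + 1·27 = 27]
  44 = 1·27 + 17   → row C = row A − 1·row B = (17, 1, −1)   [check: 1·44 − 1·27 = 17]
  27 = 1·17 + 10   → row D = row B − 1·row C = (10, −1, 2)   [check: −1·44 + 2·27 = 10]
  17 = 1·10 + 7   → row E = row C − 1·row D = (7, 2, −3)   [check: 2·44 − 3·27 = 7]
  10 = 1·7 + 3   → row F = row D − 1·row E = (3, −3, 5)   [check: −3·44 + 5·27 = 3]
  7 = 2·3 + 1   → row G = row E − 2·row F = (1, 8, −13)   [check: 8·44 − 13·27 = 1]
  3 = 3·1 + 0   → remainder 0, stop. gcd = 1 (last nonzero row G).
The gcd is 1, so 27 is invertible mod 44. The last nonzero row gives 8·44 − 13·27 = 1, so t = −13. So 27^(−1) ≡ −13 ≡ 31 (mod 44). Verify: 27 · 31 = 837 ≡ 1 (mod 44). ✓

Final answer: 27^(−1) ≡ 31 (mod 44)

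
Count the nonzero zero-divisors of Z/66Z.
Z/66Z has 45 nonzero zero-divisors

In Z/66Z each nonzero element is either a unit (gcd with 66 is 1) or a zero-divisor (gcd > 1). The number of units is φ(66): factorise 66 = 2 · 3 · 11, so φ(66) = (2 − 1) · (3 − 1) · (11 − 1) = 1 · 2 · 10 = 20. The nonzero elements number 66 − 1 = 65. Hence the nonzero zero-divisors number 65 − 20 = 45.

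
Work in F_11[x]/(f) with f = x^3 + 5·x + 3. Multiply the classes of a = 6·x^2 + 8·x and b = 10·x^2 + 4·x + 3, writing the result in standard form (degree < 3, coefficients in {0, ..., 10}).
Multiply as integer polynomials: a · b = 60·x^4 + 104·x^3 + 50·x^2 + 24·x. Reducing coefficients mod 11: a · b ≡ 5·x^4 + 5·x^3 + 6·x^2 + 2·x. Now divide by f(x) = x^3 + 5·x + 3 in F_11[x], eliminating the leading term at each step:
  leading term 5·x^4: subtract (5·x)·f(x) = 5·x^4 + 3·x^2 + 4·x, leaving 5·x^3 + 3·x^2 + 9·x (coefficients mod 11)
  leading term 5·x^3: subtract (5)·f(x) = 5·x^3 + 3·x + 4, leaving 3·x^2 + 6·x + 7 (coefficients mod 11)
The degree is now < 3, so this is the remainder. Hence a · b ≡ 3·x^2 + 6·x + 7 in F_11[x]/(f).

Final answer: a · b ≡ 3·x^2 + 6·x + 7 (mod f(x))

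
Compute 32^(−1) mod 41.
Apply the extended Euclidean algorithm to (41, 32), tracking rows (r, s, t) with s·41 + t·32 = r. Each division r_prev = q·r_cur + r_new produces the new row as (previous row) − q·(current row):
  row A: (41, 1, 0)   [1·41 + 0·32 = 41]
  row B: (32, 0, 1)   [0·41 + 1·32 = 32]
  41 = 1·32 + 9   → row C = row A − 1·row B = (9, 1, −1)   [check: 1·41 − 1·32 = 9]
  32 = 3·9 + 5   → row D = row B − 3·row C = (5, −3, 4)   [check: −3·41 + 4·32 = 5]
  9 = 1·5 + 4   → row E = row C − 1·row D = (4, 4, −5)   [check: 4·41 − 5·32 = 4]
  5 = 1·4 + 1   → row F = row D − 1·row E = (1, −7, 9)   [check: −7·41 + 9·32 = 1]
  4 = 4·1 + 0   → remainder 0, stop. gcd = 1 (last nonzero row F).
The gcd is 1, so 32 is invertible mod 41. The last nonzero row gives −7·41 + 9·32 = 1, so t = 9. So 32^(−1) ≡ 9 (mod 41). Verify: 32 · 9 = 288 ≡ 1 (mod 41). ✓

Final answer: 32^(−1) ≡ 9 (mod 41)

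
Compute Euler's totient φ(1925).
φ is multiplicative, with φ(p^e) = p^e − p^(e−1). Factorise 1925 = 5^2 · 7 · 11. Then
  φ(1925) = (5^2 − 5^1) · (7 − 1) · (11 − 1) = 20 · 6 · 10 = 1200.

Final answer: φ(1925) = 1200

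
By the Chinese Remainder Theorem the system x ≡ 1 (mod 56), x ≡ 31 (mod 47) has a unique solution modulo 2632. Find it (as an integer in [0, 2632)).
The moduli 56, 47 are pairwise coprime, so by the CRT there is a unique solution mod 56·47 = 2632.
Solve by successive substitution. Start with x ≡ 1 (mod 56).
  Combine with x ≡ 31 (mod 47): write x = 1 + 56·t and require 1 + 56·t ≡ 31 (mod 47), i.e. 56·t ≡ 31 − 1 ≡ 30 (mod 47). Since 56^(−1) ≡ 21 (mod 47) (56 ≡ 9 (mod 47)), t ≡ 21·30 ≡ 19 (mod 47). So x ≡ 1 + 56·19 = 1065 (mod 2632).
Unique solution in [0, 2632): x = 1065.

Final answer: x ≡ 1065 (mod 2632); the representative in [0, 2632) is 1065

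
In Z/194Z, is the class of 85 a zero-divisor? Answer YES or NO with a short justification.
gcd(85, 194) = 1, so 85 is a unit in Z/194Z (it has a multiplicative inverse). A unit cannot be a zero-divisor: if 85·b ≡ 0 then multiplying both sides by 85^(−1) gives b ≡ 0. So 85 is not a zero-divisor.

Final answer: NO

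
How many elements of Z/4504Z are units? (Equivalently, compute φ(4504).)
An element a ∈ Z/4504Z is a unit iff gcd(a, 4504) = 1, so the number of units is φ(4504). φ is multiplicative, with φ(p^e) = p^e − p^(e−1). Factorise 4504 = 2^3 · 563. Then
  φ(4504) = (2^3 − 2^2) · (563 − 1) = 4 · 562 = 2248.

Final answer: Z/4504Z has φ(4504) = 2248 units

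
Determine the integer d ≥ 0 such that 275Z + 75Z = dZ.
(275, 75) = (25); d = 25

In the PID Z, (a, b) is generated by gcd(a, b). Compute gcd(275, 75) with the extended Euclidean algorithm, tracking rows (r, s, t) with s·275 + t·75 = r:
  row A: (275, 1, 0)   [1·275 + 0·75 = 275]
  row B: (75, 0, 1)   [0·275 + 1·75 = 75]
  275 = 3·75 + 50   → row C = row A − 3·row B = (50, 1, −3)   [check: 1·275 − 3·75 = 50]
  75 = 1·50 + 25   → row D = row B − 1·row C = (25, −1, 4)   [check: −1·275 + 4·75 = 25]
  50 = 2·25 + 0   → remainder 0, stop. gcd = 25 (last nonzero row D).
So gcd(275, 75) = 25, with Bézout identity −1·275 + 4·75 = 25. Containment (⊇): the Bézout identity exhibits 25 as an element of (275, 75), giving (25) ⊆ (275, 75). Containment (⊆): since 25 | 275 and 25 | 75 (275 = 25·11, 75 = 25·3), every Z-linear combination of 275 and 75 is divisible by 25, so (275, 75) ⊆ (25). Therefore (275, 75) = (25), d = 25.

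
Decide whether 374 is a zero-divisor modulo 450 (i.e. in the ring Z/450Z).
gcd(374, 450) = 2 > 1, so 374 is not a unit in Z/450Z. In Z/nZ every nonzero non-unit is a zero-divisor: explicitly, take b = 450/gcd = 225 ≠ 0 (mod 450); then 374·225 = 84150 = 187·450, i.e. 374·225 ≡ 0 (mod 450). So 374 is a zero-divisor.

Final answer: YES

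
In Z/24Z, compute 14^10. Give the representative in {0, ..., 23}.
16

Use repeated squaring. Binary(10) = 1010. Walk through the bits of the exponent 10 left-to-right: at each bit after the leading one, square the running value, then multiply by 14 if the bit is 1 (always reducing mod 24):
  bit 1 = 1 (leading): start with 14.
  bit 2 = 0: square 14^2 = 196 ≡ 4 (mod 24).
  bit 3 = 1: square 4^2 = 16; bit is 1, so multiply 16·14 = 224 ≡ 8 (mod 24).
  bit 4 = 0: square 8^2 = 64 ≡ 16 (mod 24).
Final value: 14^10 ≡ 16 (mod 24).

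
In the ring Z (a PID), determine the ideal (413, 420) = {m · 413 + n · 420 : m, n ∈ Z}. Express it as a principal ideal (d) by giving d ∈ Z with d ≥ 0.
(413, 420) = (7); d = 7

In the PID Z, (a, b) is generated by gcd(a, b). Compute gcd(420, 413) with the extended Euclidean algorithm, tracking rows (r, s, t) with s·420 + t·413 = r:
  row A: (420, 1, 0)   [1·420 + 0·413 = 420]
  row B: (413, 0, 1)   [0·420 + 1·413 = 413]
  420 = 1·413 + 7   → row C = row A − 1·row B = (7, 1, −1)   [check: 1·420 − 1·413 = 7]
  413 = 59·7 + 0   → remainder 0, stop. gcd = 7 (last nonzero row C).
So gcd(413, 420) = 7, with Bézout identity 1·420 − 1·413 = 7. Containment (⊇): the Bézout identity exhibits 7 as an element of (413, 420), giving (7) ⊆ (413, 420). Containment (⊆): since 7 | 413 and 7 | 420 (413 = 7·59, 420 = 7·60), every Z-linear combination of 413 and 420 is divisible by 7, so (413, 420) ⊆ (7). Therefore (413, 420) = (7), d = 7.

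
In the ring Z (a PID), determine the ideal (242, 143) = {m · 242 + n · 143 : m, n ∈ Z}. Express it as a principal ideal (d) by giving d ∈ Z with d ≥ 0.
(242, 143) = (11); d = 11

In the PID Z, (a, b) is generated by gcd(a, b). Compute gcd(242, 143) with the extended Euclidean algorithm, tracking rows (r, s, t) with s·242 + t·143 = r:
  row A: (242, 1, 0)   [1·242 + 0·143 = 242]
  row B: (143, 0, 1)   [0·242 + 1·143 = 143]
  242 = 1·143 + 99   → row C = row A − 1·row B = (99, 1, −1)   [check: 1·242 − 1·143 = 99]
  143 = 1·99 + 44   → row D = row B − 1·row C = (44, −1, 2)   [check: −1·242 + 2·143 = 44]
  99 = 2·44 + 11   → row E = row C − 2·row D = (11, 3, −5)   [check: 3·242 − 5·143 = 11]
  44 = 4·11 + 0   → remainder 0, stop. gcd = 11 (last nonzero row E).
So gcd(242, 143) = 11, with Bézout identity 3·242 − 5·143 = 11. Containment (⊇): the Bézout identity exhibits 11 as an element of (242, 143), giving (11) ⊆ (242, 143). Containment (⊆): since 11 | 242 and 11 | 143 (242 = 11·22, 143 = 11·13), every Z-linear combination of 242 and 143 is divisible by 11, so (242, 143) ⊆ (11). Therefore (242, 143) = (11), d = 11.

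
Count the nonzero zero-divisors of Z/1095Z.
In Z/1095Z each nonzero element is either a unit (gcd with 1095 is 1) or a zero-divisor (gcd > 1). The number of units is φ(1095): factorise 1095 = 3 · 5 · 73, so φ(1095) = (3 − 1) · (5 − 1) · (73 − 1) = 2 · 4 · 72 = 576. The nonzero elements number 1095 − 1 = 1094. Hence the nonzero zero-divisors number 1094 − 576 = 518.

Final answer: Z/1095Z has 518 nonzero zero-divisors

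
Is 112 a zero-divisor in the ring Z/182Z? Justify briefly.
gcd(112, 182) = 14 > 1, so 112 is not a unit in Z/182Z. In Z/nZ every nonzero non-unit is a zero-divisor: explicitly, take b = 182/gcd = 13 ≠ 0 (mod 182); then 112·13 = 1456 = 8·182, i.e. 112·13 ≡ 0 (mod 182). So 112 is a zero-divisor.

Final answer: YES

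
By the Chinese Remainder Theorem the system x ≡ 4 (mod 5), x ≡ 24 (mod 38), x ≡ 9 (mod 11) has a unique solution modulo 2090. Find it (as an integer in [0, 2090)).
x ≡ 1164 (mod 2090); the representative in [0, 2090) is 1164

The moduli 5, 38, 11 are pairwise coprime, so by the CRT there is a unique solution mod 5·38·11 = 2090.
Solve by successive substitution. Start with x ≡ 4 (mod 5).
  Combine with x ≡ 24 (mod 38): write x = 4 + 5·t and require 4 + 5·t ≡ 24 (mod 38), i.e. 5·t ≡ 24 − 4 ≡ 20 (mod 38). Since 5^(−1) ≡ 23 (mod 38), t ≡ 23·20 ≡ 4 (mod 38). So x ≡ 4 + 5·4 = 24 (mod 190).
  Combine with x ≡ 9 (mod 11): write x = 24 + 190·t and require 24 + 190·t ≡ 9 (mod 11), i.e. 190·t ≡ 9 − 24 ≡ 7 (mod 11). Since 190^(−1) ≡ 4 (mod 11) (190 ≡ 3 (mod 11)), t ≡ 4·7 ≡ 6 (mod 11). So x ≡ 24 + 190·6 = 1164 (mod 2090).
Unique solution in [0, 2090): x = 1164.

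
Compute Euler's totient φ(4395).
φ is multiplicative, with φ(p^e) = p^e − p^(e−1). Factorise 4395 = 3 · 5 · 293. Then
  φ(4395) = (3 − 1) · (5 − 1) · (293 − 1) = 2 · 4 · 292 = 2336.

Final answer: φ(4395) = 2336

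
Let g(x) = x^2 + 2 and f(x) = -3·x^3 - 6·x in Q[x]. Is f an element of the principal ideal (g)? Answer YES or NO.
YES

In Q[x] the ideal (g) consists of all multiples of g, so f ∈ (g) iff g | f, i.e. iff the remainder of f on division by g is 0. Divide f by g (g is monic, so eliminate the leading term of the running remainder at each step):
  leading term -3·x^3: subtract (-3·x)·g(x) = -3·x^3 - 6·x, leaving 0
The remainder is 0, so f(x) = g(x) · h(x) with h(x) = -3·x. Hence g | f, i.e. f ∈ (g).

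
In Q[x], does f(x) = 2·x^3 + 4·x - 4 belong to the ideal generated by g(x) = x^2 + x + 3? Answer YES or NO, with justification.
NO

In Q[x] the ideal (g) consists of all multiples of g, so f ∈ (g) iff g | f, i.e. iff the remainder of f on division by g is 0. Divide f by g (g is monic, so eliminate the leading term of the running remainder at each step):
  leading term 2·x^3: subtract (2·x)·g(x) = 2·x^3 + 2·x^2 + 6·x, leaving -2·x^2 - 2·x - 4
  leading term -2·x^2: subtract (-2)·g(x) = -2·x^2 - 2·x - 6, leaving 2
The remainder r(x) = 2 ≠ 0 (and deg r < deg g), so g ∤ f, i.e. f ∉ (g).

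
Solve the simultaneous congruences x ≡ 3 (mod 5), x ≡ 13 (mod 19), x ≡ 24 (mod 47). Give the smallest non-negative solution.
The moduli 5, 19, 47 are pairwise coprime, so by the CRT there is a unique solution mod 5·19·47 = 4465.
Solve by successive substitution. Start with x ≡ 3 (mod 5).
  Combine with x ≡ 13 (mod 19): write x = 3 + 5·t and require 3 + 5·t ≡ 13 (mod 19), i.e. 5·t ≡ 13 − 3 ≡ 10 (mod 19). Since 5^(−1) ≡ 4 (mod 19), t ≡ 4·10 ≡ 2 (mod 19). So x ≡ 3 + 5·2 = 13 (mod 95).
  Combine with x ≡ 24 (mod 47): write x = 13 + 95·t and require 13 + 95·t ≡ 24 (mod 47), i.e. 95·t ≡ 24 − 13 ≡ 11 (mod 47). Since 95^(−1) ≡ 1 (mod 47) (95 ≡ 1 (mod 47)), t ≡ 1·11 ≡ 11 (mod 47). So x ≡ 13 + 95·11 = 1058 (mod 4465).
Unique solution in [0, 4465): x = 1058.

Final answer: x ≡ 1058 (mod 4465); the representative in [0, 4465) is 1058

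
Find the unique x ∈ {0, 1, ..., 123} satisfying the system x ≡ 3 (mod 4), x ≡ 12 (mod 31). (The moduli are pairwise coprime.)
x ≡ 43 (mod 124); the representative in [0, 124) is 43

The moduli 4, 31 are pairwise coprime, so by the CRT there is a unique solution mod 4·31 = 124.
Solve by successive substitution. Start with x ≡ 3 (mod 4).
  Combine with x ≡ 12 (mod 31): write x = 3 + 4·t and require 3 + 4·t ≡ 12 (mod 31), i.e. 4·t ≡ 12 − 3 ≡ 9 (mod 31). Since 4^(−1) ≡ 8 (mod 31), t ≡ 8·9 ≡ 10 (mod 31). So x ≡ 3 + 4·10 = 43 (mod 124).
Unique solution in [0, 124): x = 43.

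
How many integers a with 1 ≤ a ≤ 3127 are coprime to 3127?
The number of a ∈ {1, ..., 3127} with gcd(a, 3127) = 1 is by definition Euler's totient φ(3127). φ is multiplicative, with φ(p^e) = p^e − p^(e−1). Factorise 3127 = 53 · 59. Then
  φ(3127) = (53 − 1) · (59 − 1) = 52 · 58 = 3016.
So there are 3016 such integers.

Final answer: 3016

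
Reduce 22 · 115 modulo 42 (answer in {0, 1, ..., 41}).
Reduce the factors first: 115 ≡ 31 (mod 42), so 22 · 115 ≡ 22 · 31 (mod 42). 22 · 31 = 682. Dividing by 42: 682 = 16·42 + 10. So (22 · 115) mod 42 = 10.

Final answer: 10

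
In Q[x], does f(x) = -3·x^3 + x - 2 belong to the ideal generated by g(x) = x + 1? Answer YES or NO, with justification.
YES

In Q[x] the ideal (g) consists of all multiples of g, so f ∈ (g) iff g | f, i.e. iff the remainder of f on division by g is 0. Divide f by g (g is monic, so eliminate the leading term of the running remainder at each step):
  leading term -3·x^3: subtract (-3·x^2)·g(x) = -3·x^3 - 3·x^2, leaving 3·x^2 + x - 2
  leading term 3·x^2: subtract (3·x)·g(x) = 3·x^2 + 3·x, leaving -2·x - 2
  leading term -2·x: subtract (-2)·g(x) = -2·x - 2, leaving 0
The remainder is 0, so f(x) = g(x) · h(x) with h(x) = -3·x^2 + 3·x - 2. Hence g | f, i.e. f ∈ (g).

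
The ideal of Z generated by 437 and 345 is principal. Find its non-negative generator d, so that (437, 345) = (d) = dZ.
(437, 345) = (23); d = 23

In the PID Z, (a, b) is generated by gcd(a, b). Compute gcd(437, 345) with the extended Euclidean algorithm, tracking rows (r, s, t) with s·437 + t·345 = r:
  row A: (437, 1, 0)   [1·437 + 0·345 = 437]
  row B: (345, 0, 1)   [0·437 + 1·345 = 345]
  437 = 1·345 + 92   → row C = row A − 1·row B = (92, 1, −1)   [check: 1·437 − 1·345 = 92]
  345 = 3·92 + 69   → row D = row B − 3·row C = (69, −3, 4)   [check: −3·437 + 4·345 = 69]
  92 = 1·69 + 23   → row E = row C − 1·row D = (23, 4, −5)   [check: 4·437 − 5·345 = 23]
  69 = 3·23 + 0   → remainder 0, stop. gcd = 23 (last nonzero row E).
So gcd(437, 345) = 23, with Bézout identity 4·437 − 5·345 = 23. Containment (⊇): the Bézout identity exhibits 23 as an element of (437, 345), giving (23) ⊆ (437, 345). Containment (⊆): since 23 | 437 and 23 | 345 (437 = 23·19, 345 = 23·15), every Z-linear combination of 437 and 345 is divisible by 23, so (437, 345) ⊆ (23). Therefore (437, 345) = (23), d = 23.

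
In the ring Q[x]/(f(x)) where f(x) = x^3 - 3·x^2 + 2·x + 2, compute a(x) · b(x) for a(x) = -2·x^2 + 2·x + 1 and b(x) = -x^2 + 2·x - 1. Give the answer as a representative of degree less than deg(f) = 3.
a · b ≡ x^2 - 4·x - 1 (mod f(x))

First multiply in Q[x] without reducing: a · b = 2·x^4 - 6·x^3 + 5·x^2 - 1. Now divide by f(x) = x^3 - 3·x^2 + 2·x + 2, eliminating the leading term at each step:
  leading term 2·x^4: subtract (2·x)·f(x) = 2·x^4 - 6·x^3 + 4·x^2 + 4·x, leaving x^2 - 4·x - 1
The degree is now < 3, so this is the remainder. Hence a · b ≡ x^2 - 4·x - 1 in Q[x]/(f).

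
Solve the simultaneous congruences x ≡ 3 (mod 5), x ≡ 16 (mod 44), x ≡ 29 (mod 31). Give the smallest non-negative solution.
The moduli 5, 44, 31 are pairwise coprime, so by the CRT there is a unique solution mod 5·44·31 = 6820.
Solve by successive substitution. Start with x ≡ 3 (mod 5).
  Combine with x ≡ 16 (mod 44): write x = 3 + 5·t and require 3 + 5·t ≡ 16 (mod 44), i.e. 5·t ≡ 16 − 3 ≡ 13 (mod 44). Since 5^(−1) ≡ 9 (mod 44), t ≡ 9·13 ≡ 29 (mod 44). So x ≡ 3 + 5·29 = 148 (mod 220).
  Combine with x ≡ 29 (mod 31): write x = 148 + 220·t and require 148 + 220·t ≡ 29 (mod 31), i.e. 220·t ≡ 29 − 148 ≡ 5 (mod 31). Since 220^(−1) ≡ 21 (mod 31) (220 ≡ 3 (mod 31)), t ≡ 21·5 ≡ 12 (mod 31). So x ≡ 148 + 220·12 = 2788 (mod 6820).
Unique solution in [0, 6820): x = 2788.

Final answer: x ≡ 2788 (mod 6820); the representative in [0, 6820) is 2788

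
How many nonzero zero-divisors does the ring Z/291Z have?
Z/291Z has 98 nonzero zero-divisors

In Z/291Z each nonzero element is either a unit (gcd with 291 is 1) or a zero-divisor (gcd > 1). The number of units is φ(291): factorise 291 = 3 · 97, so φ(291) = (3 − 1) · (97 − 1) = 2 · 96 = 192. The nonzero elements number 291 − 1 = 290. Hence the nonzero zero-divisors number 290 − 192 = 98.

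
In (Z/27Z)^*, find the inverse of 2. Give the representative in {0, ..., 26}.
2^(−1) ≡ 14 (mod 27)

Apply the extended Euclidean algorithm to (27, 2), tracking rows (r, s, t) with s·27 + t·2 = r. Each division r_prev = q·r_cur + r_new produces the new row as (previous row) − q·(current row):
  row A: (27, 1, 0)   [1·27 + 0·2 = 27]
  row B: (2, 0, 1)   [0·27 + 1·2 = 2]
  27 = 13·2 + 1   → row C = row A − 13·row B = (1, 1, −13)   [check: 1·27 − 13·2 = 1]
  2 = 2·1 + 0   → remainder 0, stop. gcd = 1 (last nonzero row C).
The gcd is 1, so 2 is invertible mod 27. The last nonzero row gives 1·27 − 13·2 = 1, so t = −13. So 2^(−1) ≡ −13 ≡ 14 (mod 27). Verify: 2 · 14 = 28 ≡ 1 (mod 27). ✓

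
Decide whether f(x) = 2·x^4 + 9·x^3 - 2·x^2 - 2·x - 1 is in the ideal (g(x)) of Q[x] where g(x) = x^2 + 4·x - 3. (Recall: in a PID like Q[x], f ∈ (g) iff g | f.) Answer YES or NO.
In Q[x] the ideal (g) consists of all multiples of g, so f ∈ (g) iff g | f, i.e. iff the remainder of f on division by g is 0. Divide f by g (g is monic, so eliminate the leading term of the running remainder at each step):
  leading term 2·x^4: subtract (2·x^2)·g(x) = 2·x^4 + 8·x^3 - 6·x^2, leaving x^3 + 4·x^2 - 2·x - 1
  leading term x^3: subtract (x)·g(x) = x^3 + 4·x^2 - 3·x, leaving x - 1
The remainder r(x) = x - 1 ≠ 0 (and deg r < deg g), so g ∤ f, i.e. f ∉ (g).

Final answer: NO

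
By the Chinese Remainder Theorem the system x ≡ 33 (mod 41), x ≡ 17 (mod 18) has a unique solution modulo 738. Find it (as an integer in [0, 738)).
x ≡ 197 (mod 738); the representative in [0, 738) is 197

The moduli 41, 18 are pairwise coprime, so by the CRT there is a unique solution mod 41·18 = 738.
Solve by successive substitution. Start with x ≡ 33 (mod 41).
  Combine with x ≡ 17 (mod 18): write x = 33 + 41·t and require 33 + 41·t ≡ 17 (mod 18), i.e. 41·t ≡ 17 − 33 ≡ 2 (mod 18). Since 41^(−1) ≡ 11 (mod 18) (41 ≡ 5 (mod 18)), t ≡ 11·2 ≡ 4 (mod 18). So x ≡ 33 + 41·4 = 197 (mod 738).
Unique solution in [0, 738): x = 197.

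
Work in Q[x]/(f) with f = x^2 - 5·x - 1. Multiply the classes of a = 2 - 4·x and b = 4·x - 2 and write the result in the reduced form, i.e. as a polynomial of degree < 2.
First multiply in Q[x] without reducing: a · b = -16·x^2 + 16·x - 4. Now divide by f(x) = x^2 - 5·x - 1, eliminating the leading term at each step:
  leading term -16·x^2: subtract (-16)·f(x) = -16·x^2 + 80·x + 16, leaving -64·x - 20
The degree is now < 2, so this is the remainder. Hence a · b ≡ -64·x - 20 in Q[x]/(f).

Final answer: a · b ≡ -64·x - 20 (mod f(x))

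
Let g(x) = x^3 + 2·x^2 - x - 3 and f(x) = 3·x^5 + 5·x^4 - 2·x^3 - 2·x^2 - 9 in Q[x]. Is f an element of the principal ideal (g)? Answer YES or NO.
YES

In Q[x] the ideal (g) consists of all multiples of g, so f ∈ (g) iff g | f, i.e. iff the remainder of f on division by g is 0. Divide f by g (g is monic, so eliminate the leading term of the running remainder at each step):
  leading term 3·x^5: subtract (3·x^2)·g(x) = 3·x^5 + 6·x^4 - 3·x^3 - 9·x^2, leaving -x^4 + x^3 + 7·x^2 - 9
  leading term -x^4: subtract (-x)·g(x) = -x^4 - 2·x^3 + x^2 + 3·x, leaving 3·x^3 + 6·x^2 - 3·x - 9
  leading term 3·x^3: subtract (3)·g(x) = 3·x^3 + 6·x^2 - 3·x - 9, leaving 0
The remainder is 0, so f(x) = g(x) · h(x) with h(x) = 3·x^2 - x + 3. Hence g | f, i.e. f ∈ (g).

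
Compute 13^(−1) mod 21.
Apply the extended Euclidean algorithm to (21, 13), tracking rows (r, s, t) with s·21 + t·13 = r. Each division r_prev = q·r_cur + r_new produces the new row as (previous row) − q·(current row):
  row A: (21, 1, 0)   [1·21 + 0·13 = 21]
  row B: (13, 0, 1)   [0·21 + 1·13 = 13]
  21 = 1·13 + 8   → row C = row A − 1·row B = (8, 1, −1)   [check: 1·21 − 1·13 = 8]
  13 = 1·8 + 5   → row D = row B − 1·row C = (5, −1, 2)   [check: −1·21 + 2·13 = 5]
  8 = 1·5 + 3   → row E = row C − 1·row D = (3, 2, −3)   [check: 2·21 − 3·13 = 3]
  5 = 1·3 + 2   → row F = row D − 1·row E = (2, −3, 5)   [check: −3·21 + 5·13 = 2]
  3 = 1·2 + 1   → row G = row E − 1·row F = (1, 5, −8)   [check: 5·21 − 8·13 = 1]
  2 = 2·1 + 0   → remainder 0, stop. gcd = 1 (last nonzero row G).
The gcd is 1, so 13 is invertible mod 21. The last nonzero row gives 5·21 − 8·13 = 1, so t = −8. So 13^(−1) ≡ −8 ≡ 13 (mod 21). Verify: 13 · 13 = 169 ≡ 1 (mod 21). ✓

Final answer: 13^(−1) ≡ 13 (mod 21)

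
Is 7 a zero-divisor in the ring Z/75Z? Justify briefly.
gcd(7, 75) = 1, so 7 is a unit in Z/75Z (it has a multiplicative inverse). A unit cannot be a zero-divisor: if 7·b ≡ 0 then multiplying both sides by 7^(−1) gives b ≡ 0. So 7 is not a zero-divisor.

Final answer: NO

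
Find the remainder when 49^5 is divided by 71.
Use repeated squaring. Binary(5) = 101. Walk through the bits of the exponent 5 left-to-right: at each bit after the leading one, square the running value, then multiply by 49 if the bit is 1 (always reducing mod 71):
  bit 1 = 1 (leading): start with 49.
  bit 2 = 0: square 49^2 = 2401 ≡ 58 (mod 71).
  bit 3 = 1: square 58^2 = 3364 ≡ 27; bit is 1, so multiply 27·49 = 1323 ≡ 45 (mod 71).
Final value: 49^5 ≡ 45 (mod 71).

Final answer: 45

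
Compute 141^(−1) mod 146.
141^(−1) ≡ 29 (mod 146)

Apply the extended Euclidean algorithm to (146, 141), tracking rows (r, s, t) with s·146 + t·141 = r. Each division r_prev = q·r_cur + r_new produces the new row as (previous row) − q·(current row):
  row A: (146, 1, 0)   [1·146 + 0·141 = 146]
  row B: (141, 0, 1)   [0·146 + 1·141 = 141]
  146 = 1·141 + 5   → row C = row A − 1·row B = (5, 1, −1)   [check: 1·146 − 1·141 = 5]
  141 = 28·5 + 1   → row D = row B − 28·row C = (1, −28, 29)   [check: −28·146 + 29·141 = 1]
  5 = 5·1 + 0   → remainder 0, stop. gcd = 1 (last nonzero row D).
The gcd is 1, so 141 is invertible mod 146. The last nonzero row gives −28·146 + 29·141 = 1, so t = 29. So 141^(−1) ≡ 29 (mod 146). Verify: 141 · 29 = 4089 ≡ 1 (mod 146). ✓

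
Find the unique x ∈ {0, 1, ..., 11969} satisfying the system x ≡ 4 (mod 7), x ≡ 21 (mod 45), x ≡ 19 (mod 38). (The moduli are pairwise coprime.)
x ≡ 11001 (mod 11970); the representative in [0, 11970) is 11001

The moduli 7, 45, 38 are pairwise coprime, so by the CRT there is a unique solution mod 7·45·38 = 11970.
Solve by successive substitution. Start with x ≡ 4 (mod 7).
  Combine with x ≡ 21 (mod 45): write x = 4 + 7·t and require 4 + 7·t ≡ 21 (mod 45), i.e. 7·t ≡ 21 − 4 ≡ 17 (mod 45). Since 7^(−1) ≡ 13 (mod 45), t ≡ 13·17 ≡ 41 (mod 45). So x ≡ 4 + 7·41 = 291 (mod 315).
  Combine with x ≡ 19 (mod 38): write x = 291 + 315·t and require 291 + 315·t ≡ 19 (mod 38), i.e. 315·t ≡ 19 − 291 ≡ 32 (mod 38). Since 315^(−1) ≡ 7 (mod 38) (315 ≡ 11 (mod 38)), t ≡ 7·32 ≡ 34 (mod 38). So x ≡ 291 + 315·34 = 11001 (mod 11970).
Unique solution in [0, 11970): x = 11001.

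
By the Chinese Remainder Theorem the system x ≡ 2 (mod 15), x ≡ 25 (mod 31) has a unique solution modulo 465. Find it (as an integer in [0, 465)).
The moduli 15, 31 are pairwise coprime, so by the CRT there is a unique solution mod 15·31 = 465.
Solve by successive substitution. Start with x ≡ 2 (mod 15).
  Combine with x ≡ 25 (mod 31): write x = 2 + 15·t and require 2 + 15·t ≡ 25 (mod 31), i.e. 15·t ≡ 25 − 2 ≡ 23 (mod 31). Since 15^(−1) ≡ 29 (mod 31), t ≡ 29·23 ≡ 16 (mod 31). So x ≡ 2 + 15·16 = 242 (mod 465).
Unique solution in [0, 465): x = 242.

Final answer: x ≡ 242 (mod 465); the representative in [0, 465) is 242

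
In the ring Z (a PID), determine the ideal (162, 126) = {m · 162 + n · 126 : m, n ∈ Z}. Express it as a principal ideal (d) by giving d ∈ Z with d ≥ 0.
(162, 126) = (18); d = 18

In the PID Z, (a, b) is generated by gcd(a, b). Compute gcd(162, 126) with the extended Euclidean algorithm, tracking rows (r, s, t) with s·162 + t·126 = r:
  row A: (162, 1, 0)   [1·162 + 0·126 = 162]
  row B: (126, 0, 1)   [0·162 + 1·126 = 126]
  162 = 1·126 + 36   → row C = row A − 1·row B = (36, 1, −1)   [check: 1·162 − 1·126 = 36]
  126 = 3·36 + 18   → row D = row B − 3·row C = (18, −3, 4)   [check: −3·162 + 4·126 = 18]
  36 = 2·18 + 0   → remainder 0, stop. gcd = 18 (last nonzero row D).
So gcd(162, 126) = 18, with Bézout identity −3·162 + 4·126 = 18. Containment (⊇): the Bézout identity exhibits 18 as an element of (162, 126), giving (18) ⊆ (162, 126). Containment (⊆): since 18 | 162 and 18 | 126 (162 = 18·9, 126 = 18·7), every Z-linear combination of 162 and 126 is divisible by 18, so (162, 126) ⊆ (18). Therefore (162, 126) = (18), d = 18.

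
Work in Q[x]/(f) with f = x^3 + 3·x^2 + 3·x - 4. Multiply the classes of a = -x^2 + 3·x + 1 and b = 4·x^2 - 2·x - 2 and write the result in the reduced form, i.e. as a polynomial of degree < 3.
First multiply in Q[x] without reducing: a · b = -4·x^4 + 14·x^3 - 8·x - 2. Now divide by f(x) = x^3 + 3·x^2 + 3·x - 4, eliminating the leading term at each step:
  leading term -4·x^4: subtract (-4·x)·f(x) = -4·x^4 - 12·x^3 - 12·x^2 + 16·x, leaving 26·x^3 + 12·x^2 - 24·x - 2
  leading term 26·x^3: subtract (26)·f(x) = 26·x^3 + 78·x^2 + 78·x - 104, leaving -66·x^2 - 102·x + 102
The degree is now < 3, so this is the remainder. Hence a · b ≡ -66·x^2 - 102·x + 102 in Q[x]/(f).

Final answer: a · b ≡ -66·x^2 - 102·x + 102 (mod f(x))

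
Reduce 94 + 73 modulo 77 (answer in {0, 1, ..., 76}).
Reduce the summands first: 94 ≡ 17 (mod 77), so 94 + 73 ≡ 17 + 73 (mod 77). 17 + 73 = 90; 90 = 1·77 + 13, so (94 + 73) mod 77 = 13.

Final answer: 13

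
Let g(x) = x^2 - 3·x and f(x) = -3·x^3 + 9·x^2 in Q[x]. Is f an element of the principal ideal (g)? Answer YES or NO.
In Q[x] the ideal (g) consists of all multiples of g, so f ∈ (g) iff g | f, i.e. iff the remainder of f on division by g is 0. Divide f by g (g is monic, so eliminate the leading term of the running remainder at each step):
  leading term -3·x^3: subtract (-3·x)·g(x) = -3·x^3 + 9·x^2, leaving 0
The remainder is 0, so f(x) = g(x) · h(x) with h(x) = -3·x. Hence g | f, i.e. f ∈ (g).

Final answer: YES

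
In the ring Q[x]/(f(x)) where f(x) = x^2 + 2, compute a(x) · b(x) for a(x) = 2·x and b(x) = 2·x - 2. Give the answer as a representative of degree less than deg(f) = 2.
a · b ≡ -4·x - 8 (mod f(x))

First multiply in Q[x] without reducing: a · b = 4·x^2 - 4·x. Now divide by f(x) = x^2 + 2, eliminating the leading term at each step:
  leading term 4·x^2: subtract (4)·f(x) = 4·x^2 + 8, leaving -4·x - 8
The degree is now < 2, so this is the remainder. Hence a · b ≡ -4·x - 8 in Q[x]/(f).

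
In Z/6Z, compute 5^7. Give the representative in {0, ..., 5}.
5

Use repeated squaring. Binary(7) = 111. Walk through the bits of the exponent 7 left-to-right: at each bit after the leading one, square the running value, then multiply by 5 if the bit is 1 (always reducing mod 6):
  bit 1 = 1 (leading): start with 5.
  bit 2 = 1: square 5^2 = 25 ≡ 1; bit is 1, so multiply 1·5 = 5 (mod 6).
  bit 3 = 1: square 5^2 = 25 ≡ 1; bit is 1, so multiply 1·5 = 5 (mod 6).
Final value: 5^7 ≡ 5 (mod 6).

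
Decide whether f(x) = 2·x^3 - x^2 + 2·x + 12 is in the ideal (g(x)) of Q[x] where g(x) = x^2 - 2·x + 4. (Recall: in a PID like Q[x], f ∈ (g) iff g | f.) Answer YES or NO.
In Q[x] the ideal (g) consists of all multiples of g, so f ∈ (g) iff g | f, i.e. iff the remainder of f on division by g is 0. Divide f by g (g is monic, so eliminate the leading term of the running remainder at each step):
  leading term 2·x^3: subtract (2·x)·g(x) = 2·x^3 - 4·x^2 + 8·x, leaving 3·x^2 - 6·x + 12
  leading term 3·x^2: subtract (3)·g(x) = 3·x^2 - 6·x + 12, leaving 0
The remainder is 0, so f(x) = g(x) · h(x) with h(x) = 2·x + 3. Hence g | f, i.e. f ∈ (g).

Final answer: YES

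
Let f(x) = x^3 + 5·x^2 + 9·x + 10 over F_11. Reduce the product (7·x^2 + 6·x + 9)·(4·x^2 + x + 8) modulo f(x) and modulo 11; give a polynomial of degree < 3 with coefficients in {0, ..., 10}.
a · b ≡ 6·x^2 + 10·x + 7 (mod f(x))

Multiply as integer polynomials: a · b = 28·x^4 + 31·x^3 + 98·x^2 + 57·x + 72. Reducing coefficients mod 11: a · b ≡ 6·x^4 + 9·x^3 + 10·x^2 + 2·x + 6. Now divide by f(x) = x^3 + 5·x^2 + 9·x + 10 in F_11[x], eliminating the leading term at each step:
  leading term 6·x^4: subtract (6·x)·f(x) = 6·x^4 + 8·x^3 + 10·x^2 + 5·x, leaving x^3 + 8·x + 6 (coefficients mod 11)
  leading term x^3: subtract (1)·f(x) = x^3 + 5·x^2 + 9·x + 10, leaving 6·x^2 + 10·x + 7 (coefficients mod 11)
The degree is now < 3, so this is the remainder. Hence a · b ≡ 6·x^2 + 10·x + 7 in F_11[x]/(f).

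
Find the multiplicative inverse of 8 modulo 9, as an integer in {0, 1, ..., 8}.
Apply the extended Euclidean algorithm to (9, 8), tracking rows (r, s, t) with s·9 + t·8 = r. Each division r_prev = q·r_cur + r_new produces the new row as (previous row) − q·(current row):
  row A: (9, 1, 0)   [1·9 + 0·8 = 9]
  row B: (8, 0, 1)   [0·9 + 1·8 = 8]
  9 = 1·8 + 1   → row C = row A − 1·row B = (1, 1, −1)   [check: 1·9 − 1·8 = 1]
  8 = 8·1 + 0   → remainder 0, stop. gcd = 1 (last nonzero row C).
The gcd is 1, so 8 is invertible mod 9. The last nonzero row gives 1·9 − 1·8 = 1, so t = −1. So 8^(−1) ≡ −1 ≡ 8 (mod 9). Verify: 8 · 8 = 64 ≡ 1 (mod 9). ✓

Final answer: 8^(−1) ≡ 8 (mod 9)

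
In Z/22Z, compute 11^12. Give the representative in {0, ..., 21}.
11

Use repeated squaring. Binary(12) = 1100. Walk through the bits of the exponent 12 left-to-right: at each bit after the leading one, square the running value, then multiply by 11 if the bit is 1 (always reducing mod 22):
  bit 1 = 1 (leading): start with 11.
  bit 2 = 1: square 11^2 = 121 ≡ 11; bit is 1, so multiply 11·11 = 121 ≡ 11 (mod 22).
  bit 3 = 0: square 11^2 = 121 ≡ 11 (mod 22).
  bit 4 = 0: square 11^2 = 121 ≡ 11 (mod 22).
Final value: 11^12 ≡ 11 (mod 22).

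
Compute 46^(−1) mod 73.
Apply the extended Euclidean algorithm to (73, 46), tracking rows (r, s, t) with s·73 + t·46 = r. Each division r_prev = q·r_cur + r_new produces the new row as (previous row) − q·(current row):
  row A: (73, 1, 0)   [1·73 + 0·46 = 73]
  row B: (46, 0, 1)   [0·73 + 1·46 = 46]
  73 = 1·46 + 27   → row C = row A − 1·row B = (27, 1, −1)   [check: 1·73 − 1·46 = 27]
  46 = 1·27 + 19   → row D = row B − 1·row C = (19, −1, 2)   [check: −1·73 + 2·46 = 19]
  27 = 1·19 + 8   → row E = row C − 1·row D = (8, 2, −3)   [check: 2·73 − 3·46 = 8]
  19 = 2·8 + 3   → row F = row D − 2·row E = (3, −5, 8)   [check: −5·73 + 8·46 = 3]
  8 = 2·3 + 2   → row G = row E − 2·row F = (2, 12, −19)   [check: 12·73 − 19·46 = 2]
  3 = 1·2 + 1   → row H = row F − 1·row G = (1, −17, 27)   [check: −17·73 + 27·46 = 1]
  2 = 2·1 + 0   → remainder 0, stop. gcd = 1 (last nonzero row H).
The gcd is 1, so 46 is invertible mod 73. The last nonzero row gives −17·73 + 27·46 = 1, so t = 27. So 46^(−1) ≡ 27 (mod 73). Verify: 46 · 27 = 1242 ≡ 1 (mod 73). ✓

Final answer: 46^(−1) ≡ 27 (mod 73)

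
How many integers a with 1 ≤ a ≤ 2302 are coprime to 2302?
The number of a ∈ {1, ..., 2302} with gcd(a, 2302) = 1 is by definition Euler's totient φ(2302). φ is multiplicative, with φ(p^e) = p^e − p^(e−1). Factorise 2302 = 2 · 1151. Then
  φ(2302) = (2 − 1) · (1151 − 1) = 1 · 1150 = 1150.
So there are 1150 such integers.

Final answer: 1150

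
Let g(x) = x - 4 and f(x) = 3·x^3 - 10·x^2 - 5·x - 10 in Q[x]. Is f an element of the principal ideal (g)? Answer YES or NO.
NO

In Q[x] the ideal (g) consists of all multiples of g, so f ∈ (g) iff g | f, i.e. iff the remainder of f on division by g is 0. Divide f by g (g is monic, so eliminate the leading term of the running remainder at each step):
  leading term 3·x^3: subtract (3·x^2)·g(x) = 3·x^3 - 12·x^2, leaving 2·x^2 - 5·x - 10
  leading term 2·x^2: subtract (2·x)·g(x) = 2·x^2 - 8·x, leaving 3·x - 10
  leading term 3·x: subtract (3)·g(x) = 3·x - 12, leaving 2
The remainder r(x) = 2 ≠ 0 (and deg r < deg g), so g ∤ f, i.e. f ∉ (g).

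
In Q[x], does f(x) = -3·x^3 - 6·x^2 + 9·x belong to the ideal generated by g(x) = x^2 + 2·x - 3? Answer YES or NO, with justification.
In Q[x] the ideal (g) consists of all multiples of g, so f ∈ (g) iff g | f, i.e. iff the remainder of f on division by g is 0. Divide f by g (g is monic, so eliminate the leading term of the running remainder at each step):
  leading term -3·x^3: subtract (-3·x)·g(x) = -3·x^3 - 6·x^2 + 9·x, leaving 0
The remainder is 0, so f(x) = g(x) · h(x) with h(x) = -3·x. Hence g | f, i.e. f ∈ (g).

Final answer: YES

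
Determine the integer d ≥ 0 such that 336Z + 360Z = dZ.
(336, 360) = (24); d = 24

In the PID Z, (a, b) is generated by gcd(a, b). Compute gcd(360, 336) with the extended Euclidean algorithm, tracking rows (r, s, t) with s·360 + t·336 = r:
  row A: (360, 1, 0)   [1·360 + 0·336 = 360]
  row B: (336, 0, 1)   [0·360 + 1·336 = 336]
  360 = 1·336 + 24   → row C = row A − 1·row B = (24, 1, −1)   [check: 1·360 − 1·336 = 24]
  336 = 14·24 + 0   → remainder 0, stop. gcd = 24 (last nonzero row C).
So gcd(336, 360) = 24, with Bézout identity 1·360 − 1·336 = 24. Containment (⊇): the Bézout identity exhibits 24 as an element of (336, 360), giving (24) ⊆ (336, 360). Containment (⊆): since 24 | 336 and 24 | 360 (336 = 24·14, 360 = 24·15), every Z-linear combination of 336 and 360 is divisible by 24, so (336, 360) ⊆ (24). Therefore (336, 360) = (24), d = 24.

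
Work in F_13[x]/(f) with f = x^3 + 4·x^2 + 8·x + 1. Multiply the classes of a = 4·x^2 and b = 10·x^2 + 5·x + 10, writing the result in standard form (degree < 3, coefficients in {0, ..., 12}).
a · b ≡ 7·x^2 + x + 10 (mod f(x))

Multiply as integer polynomials: a · b = 40·x^4 + 20·x^3 + 40·x^2. Reducing coefficients mod 13: a · b ≡ x^4 + 7·x^3 + x^2. Now divide by f(x) = x^3 + 4·x^2 + 8·x + 1 in F_13[x], eliminating the leading term at each step:
  leading term x^4: subtract (x)·f(x) = x^4 + 4·x^3 + 8·x^2 + x, leaving 3·x^3 + 6·x^2 + 12·x (coefficients mod 13)
  leading term 3·x^3: subtract (3)·f(x) = 3·x^3 + 12·x^2 + 11·x + 3, leaving 7·x^2 + x + 10 (coefficients mod 13)
The degree is now < 3, so this is the remainder. Hence a · b ≡ 7·x^2 + x + 10 in F_13[x]/(f).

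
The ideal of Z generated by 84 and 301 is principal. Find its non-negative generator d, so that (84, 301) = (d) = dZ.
(84, 301) = (7); d = 7

In the PID Z, (a, b) is generated by gcd(a, b). Compute gcd(301, 84) with the extended Euclidean algorithm, tracking rows (r, s, t) with s·301 + t·84 = r:
  row A: (301, 1, 0)   [1·301 + 0·84 = 301]
  row B: (84, 0, 1)   [0·301 + 1·84 = 84]
  301 = 3·84 + 49   → row C = row A − 3·row B = (49, 1, −3)   [check: 1·301 − 3·84 = 49]
  84 = 1·49 + 35   → row D = row B − 1·row C = (35, −1, 4)   [check: −1·301 + 4·84 = 35]
  49 = 1·35 + 14   → row E = row C − 1·row D = (14, 2, −7)   [check: 2·301 − 7·84 = 14]
  35 = 2·14 + 7   → row F = row D − 2·row E = (7, −5, 18)   [check: −5·301 + 18·84 = 7]
  14 = 2·7 + 0   → remainder 0, stop. gcd = 7 (last nonzero row F).
So gcd(84, 301) = 7, with Bézout identity −5·301 + 18·84 = 7. Containment (⊇): the Bézout identity exhibits 7 as an element of (84, 301), giving (7) ⊆ (84, 301). Containment (⊆): since 7 | 84 and 7 | 301 (84 = 7·12, 301 = 7·43), every Z-linear combination of 84 and 301 is divisible by 7, so (84, 301) ⊆ (7). Therefore (84, 301) = (7), d = 7.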